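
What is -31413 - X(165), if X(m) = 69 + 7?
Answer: -31489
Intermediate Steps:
X(m) = 76
-31413 - X(165) = -31413 - 1*76 = -31413 - 76 = -31489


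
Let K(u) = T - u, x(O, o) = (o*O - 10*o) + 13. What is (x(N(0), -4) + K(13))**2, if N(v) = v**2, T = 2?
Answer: 1764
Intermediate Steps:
x(O, o) = 13 - 10*o + O*o (x(O, o) = (O*o - 10*o) + 13 = (-10*o + O*o) + 13 = 13 - 10*o + O*o)
K(u) = 2 - u
(x(N(0), -4) + K(13))**2 = ((13 - 10*(-4) + 0**2*(-4)) + (2 - 1*13))**2 = ((13 + 40 + 0*(-4)) + (2 - 13))**2 = ((13 + 40 + 0) - 11)**2 = (53 - 11)**2 = 42**2 = 1764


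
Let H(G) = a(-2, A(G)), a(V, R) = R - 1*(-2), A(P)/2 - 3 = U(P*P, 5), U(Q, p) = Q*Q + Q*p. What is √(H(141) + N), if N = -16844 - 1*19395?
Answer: √790670901 ≈ 28119.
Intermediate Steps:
N = -36239 (N = -16844 - 19395 = -36239)
U(Q, p) = Q² + Q*p
A(P) = 6 + 2*P²*(5 + P²) (A(P) = 6 + 2*((P*P)*(P*P + 5)) = 6 + 2*(P²*(P² + 5)) = 6 + 2*(P²*(5 + P²)) = 6 + 2*P²*(5 + P²))
a(V, R) = 2 + R (a(V, R) = R + 2 = 2 + R)
H(G) = 8 + 2*G²*(5 + G²) (H(G) = 2 + (6 + 2*G²*(5 + G²)) = 8 + 2*G²*(5 + G²))
√(H(141) + N) = √((8 + 2*141²*(5 + 141²)) - 36239) = √((8 + 2*19881*(5 + 19881)) - 36239) = √((8 + 2*19881*19886) - 36239) = √((8 + 790707132) - 36239) = √(790707140 - 36239) = √790670901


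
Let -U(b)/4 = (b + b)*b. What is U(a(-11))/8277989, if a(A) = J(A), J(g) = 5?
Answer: -200/8277989 ≈ -2.4160e-5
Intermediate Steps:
a(A) = 5
U(b) = -8*b**2 (U(b) = -4*(b + b)*b = -4*2*b*b = -8*b**2)
U(a(-11))/8277989 = -8*5**2/8277989 = -8*25*(1/8277989) = -200*1/8277989 = -200/8277989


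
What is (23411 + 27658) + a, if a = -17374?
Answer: 33695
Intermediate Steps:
(23411 + 27658) + a = (23411 + 27658) - 17374 = 51069 - 17374 = 33695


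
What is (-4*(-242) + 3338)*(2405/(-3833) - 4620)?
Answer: -76262984690/3833 ≈ -1.9896e+7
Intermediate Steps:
(-4*(-242) + 3338)*(2405/(-3833) - 4620) = (968 + 3338)*(2405*(-1/3833) - 4620) = 4306*(-2405/3833 - 4620) = 4306*(-17710865/3833) = -76262984690/3833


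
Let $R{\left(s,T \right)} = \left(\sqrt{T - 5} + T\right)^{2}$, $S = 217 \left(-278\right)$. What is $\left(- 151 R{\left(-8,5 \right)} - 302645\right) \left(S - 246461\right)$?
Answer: $94005672540$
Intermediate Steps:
$S = -60326$
$R{\left(s,T \right)} = \left(T + \sqrt{-5 + T}\right)^{2}$ ($R{\left(s,T \right)} = \left(\sqrt{-5 + T} + T\right)^{2} = \left(T + \sqrt{-5 + T}\right)^{2}$)
$\left(- 151 R{\left(-8,5 \right)} - 302645\right) \left(S - 246461\right) = \left(- 151 \left(5 + \sqrt{-5 + 5}\right)^{2} - 302645\right) \left(-60326 - 246461\right) = \left(- 151 \left(5 + \sqrt{0}\right)^{2} - 302645\right) \left(-306787\right) = \left(- 151 \left(5 + 0\right)^{2} - 302645\right) \left(-306787\right) = \left(- 151 \cdot 5^{2} - 302645\right) \left(-306787\right) = \left(\left(-151\right) 25 - 302645\right) \left(-306787\right) = \left(-3775 - 302645\right) \left(-306787\right) = \left(-306420\right) \left(-306787\right) = 94005672540$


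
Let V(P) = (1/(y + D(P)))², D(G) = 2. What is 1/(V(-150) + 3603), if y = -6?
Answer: 16/57649 ≈ 0.00027754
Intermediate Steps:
V(P) = 1/16 (V(P) = (1/(-6 + 2))² = (1/(-4))² = (-¼)² = 1/16)
1/(V(-150) + 3603) = 1/(1/16 + 3603) = 1/(57649/16) = 16/57649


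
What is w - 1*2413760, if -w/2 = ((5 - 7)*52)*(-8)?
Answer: -2415424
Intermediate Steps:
w = -1664 (w = -2*(5 - 7)*52*(-8) = -2*(-2*52)*(-8) = -(-208)*(-8) = -2*832 = -1664)
w - 1*2413760 = -1664 - 1*2413760 = -1664 - 2413760 = -2415424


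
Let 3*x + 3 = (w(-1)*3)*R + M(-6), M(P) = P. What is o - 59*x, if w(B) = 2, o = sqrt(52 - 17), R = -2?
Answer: 413 + sqrt(35) ≈ 418.92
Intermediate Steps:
o = sqrt(35) ≈ 5.9161
x = -7 (x = -1 + ((2*3)*(-2) - 6)/3 = -1 + (6*(-2) - 6)/3 = -1 + (-12 - 6)/3 = -1 + (1/3)*(-18) = -1 - 6 = -7)
o - 59*x = sqrt(35) - 59*(-7) = sqrt(35) + 413 = 413 + sqrt(35)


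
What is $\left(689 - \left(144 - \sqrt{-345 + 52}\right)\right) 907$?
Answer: $494315 + 907 i \sqrt{293} \approx 4.9432 \cdot 10^{5} + 15525.0 i$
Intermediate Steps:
$\left(689 - \left(144 - \sqrt{-345 + 52}\right)\right) 907 = \left(689 - \left(144 - \sqrt{-293}\right)\right) 907 = \left(689 - \left(144 - i \sqrt{293}\right)\right) 907 = \left(545 + i \sqrt{293}\right) 907 = 494315 + 907 i \sqrt{293}$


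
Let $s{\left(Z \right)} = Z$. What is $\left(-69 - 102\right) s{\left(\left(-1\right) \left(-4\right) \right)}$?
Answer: $-684$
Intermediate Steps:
$\left(-69 - 102\right) s{\left(\left(-1\right) \left(-4\right) \right)} = \left(-69 - 102\right) \left(\left(-1\right) \left(-4\right)\right) = \left(-171\right) 4 = -684$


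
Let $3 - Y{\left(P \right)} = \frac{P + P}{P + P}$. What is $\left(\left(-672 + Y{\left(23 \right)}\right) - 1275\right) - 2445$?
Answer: $-4390$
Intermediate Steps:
$Y{\left(P \right)} = 2$ ($Y{\left(P \right)} = 3 - \frac{P + P}{P + P} = 3 - \frac{2 P}{2 P} = 3 - 2 P \frac{1}{2 P} = 3 - 1 = 2$)
$\left(\left(-672 + Y{\left(23 \right)}\right) - 1275\right) - 2445 = \left(\left(-672 + 2\right) - 1275\right) - 2445 = \left(-670 - 1275\right) - 2445 = -1945 - 2445 = -4390$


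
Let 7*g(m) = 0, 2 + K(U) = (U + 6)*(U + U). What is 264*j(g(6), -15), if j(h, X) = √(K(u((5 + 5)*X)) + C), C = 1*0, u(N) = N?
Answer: 264*√43198 ≈ 54870.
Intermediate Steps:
K(U) = -2 + 2*U*(6 + U) (K(U) = -2 + (U + 6)*(U + U) = -2 + (6 + U)*(2*U) = -2 + 2*U*(6 + U))
g(m) = 0 (g(m) = (⅐)*0 = 0)
C = 0
j(h, X) = √(-2 + 120*X + 200*X²) (j(h, X) = √((-2 + 2*((5 + 5)*X)² + 12*((5 + 5)*X)) + 0) = √((-2 + 2*(10*X)² + 12*(10*X)) + 0) = √((-2 + 2*(100*X²) + 120*X) + 0) = √((-2 + 200*X² + 120*X) + 0) = √((-2 + 120*X + 200*X²) + 0) = √(-2 + 120*X + 200*X²))
264*j(g(6), -15) = 264*√(-2 + 120*(-15) + 200*(-15)²) = 264*√(-2 - 1800 + 200*225) = 264*√(-2 - 1800 + 45000) = 264*√43198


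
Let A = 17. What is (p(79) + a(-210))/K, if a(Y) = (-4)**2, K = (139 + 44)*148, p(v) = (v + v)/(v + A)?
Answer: 847/1300032 ≈ 0.00065152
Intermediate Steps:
p(v) = 2*v/(17 + v) (p(v) = (v + v)/(v + 17) = (2*v)/(17 + v) = 2*v/(17 + v))
K = 27084 (K = 183*148 = 27084)
a(Y) = 16
(p(79) + a(-210))/K = (2*79/(17 + 79) + 16)/27084 = (2*79/96 + 16)*(1/27084) = (2*79*(1/96) + 16)*(1/27084) = (79/48 + 16)*(1/27084) = (847/48)*(1/27084) = 847/1300032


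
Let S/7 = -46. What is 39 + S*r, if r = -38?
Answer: 12275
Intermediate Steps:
S = -322 (S = 7*(-46) = -322)
39 + S*r = 39 - 322*(-38) = 39 + 12236 = 12275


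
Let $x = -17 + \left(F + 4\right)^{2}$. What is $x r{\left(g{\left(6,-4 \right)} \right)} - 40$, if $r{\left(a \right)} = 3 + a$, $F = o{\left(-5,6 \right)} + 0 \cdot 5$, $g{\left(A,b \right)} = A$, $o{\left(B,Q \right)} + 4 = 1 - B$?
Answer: $131$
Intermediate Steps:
$o{\left(B,Q \right)} = -3 - B$ ($o{\left(B,Q \right)} = -4 - \left(-1 + B\right) = -3 - B$)
$F = 2$ ($F = \left(-3 - -5\right) + 0 \cdot 5 = \left(-3 + 5\right) + 0 = 2 + 0 = 2$)
$x = 19$ ($x = -17 + \left(2 + 4\right)^{2} = -17 + 6^{2} = -17 + 36 = 19$)
$x r{\left(g{\left(6,-4 \right)} \right)} - 40 = 19 \left(3 + 6\right) - 40 = 19 \cdot 9 - 40 = 171 - 40 = 131$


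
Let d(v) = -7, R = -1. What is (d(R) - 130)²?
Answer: 18769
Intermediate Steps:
(d(R) - 130)² = (-7 - 130)² = (-137)² = 18769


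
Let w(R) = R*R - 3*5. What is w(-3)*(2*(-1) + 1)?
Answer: 6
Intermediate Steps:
w(R) = -15 + R**2 (w(R) = R**2 - 15 = -15 + R**2)
w(-3)*(2*(-1) + 1) = (-15 + (-3)**2)*(2*(-1) + 1) = (-15 + 9)*(-2 + 1) = -6*(-1) = 6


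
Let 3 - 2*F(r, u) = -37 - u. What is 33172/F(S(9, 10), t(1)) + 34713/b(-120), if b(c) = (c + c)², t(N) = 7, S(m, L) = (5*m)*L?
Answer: 424782879/300800 ≈ 1412.2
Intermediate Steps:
S(m, L) = 5*L*m
F(r, u) = 20 + u/2 (F(r, u) = 3/2 - (-37 - u)/2 = 3/2 + (37/2 + u/2) = 20 + u/2)
b(c) = 4*c² (b(c) = (2*c)² = 4*c²)
33172/F(S(9, 10), t(1)) + 34713/b(-120) = 33172/(20 + (½)*7) + 34713/((4*(-120)²)) = 33172/(20 + 7/2) + 34713/((4*14400)) = 33172/(47/2) + 34713/57600 = 33172*(2/47) + 34713*(1/57600) = 66344/47 + 3857/6400 = 424782879/300800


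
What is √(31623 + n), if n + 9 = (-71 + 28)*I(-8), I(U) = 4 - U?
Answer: √31098 ≈ 176.35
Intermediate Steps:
n = -525 (n = -9 + (-71 + 28)*(4 - 1*(-8)) = -9 - 43*(4 + 8) = -9 - 43*12 = -9 - 516 = -525)
√(31623 + n) = √(31623 - 525) = √31098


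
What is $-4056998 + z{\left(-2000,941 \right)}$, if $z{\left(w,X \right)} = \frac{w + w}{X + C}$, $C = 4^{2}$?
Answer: $- \frac{3882551086}{957} \approx -4.057 \cdot 10^{6}$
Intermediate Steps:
$C = 16$
$z{\left(w,X \right)} = \frac{2 w}{16 + X}$ ($z{\left(w,X \right)} = \frac{w + w}{X + 16} = \frac{2 w}{16 + X}$)
$-4056998 + z{\left(-2000,941 \right)} = -4056998 + 2 \left(-2000\right) \frac{1}{16 + 941} = -4056998 + 2 \left(-2000\right) \frac{1}{957} = -4056998 - \frac{4000}{957} = - \frac{3882551086}{957}$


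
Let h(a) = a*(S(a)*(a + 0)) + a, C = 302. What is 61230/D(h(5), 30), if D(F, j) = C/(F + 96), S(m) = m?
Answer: 6918990/151 ≈ 45821.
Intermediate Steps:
h(a) = a + a³ (h(a) = a*(a*(a + 0)) + a = a*(a*a) + a = a*a² + a = a³ + a = a + a³)
D(F, j) = 302/(96 + F) (D(F, j) = 302/(F + 96) = 302/(96 + F))
61230/D(h(5), 30) = 61230/((302/(96 + (5 + 5³)))) = 61230/((302/(96 + (5 + 125)))) = 61230/((302/(96 + 130))) = 61230/((302/226)) = 61230/((302*(1/226))) = 61230/(151/113) = 61230*(113/151) = 6918990/151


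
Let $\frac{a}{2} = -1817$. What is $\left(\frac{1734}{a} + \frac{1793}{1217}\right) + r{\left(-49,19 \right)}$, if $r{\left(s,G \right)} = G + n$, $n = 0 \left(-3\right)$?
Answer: $\frac{44217233}{2211289} \approx 19.996$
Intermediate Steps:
$a = -3634$ ($a = 2 \left(-1817\right) = -3634$)
$n = 0$
$r{\left(s,G \right)} = G$ ($r{\left(s,G \right)} = G + 0 = G$)
$\left(\frac{1734}{a} + \frac{1793}{1217}\right) + r{\left(-49,19 \right)} = \left(\frac{1734}{-3634} + \frac{1793}{1217}\right) + 19 = \left(1734 \left(- \frac{1}{3634}\right) + 1793 \cdot \frac{1}{1217}\right) + 19 = \left(- \frac{867}{1817} + \frac{1793}{1217}\right) + 19 = \frac{2202742}{2211289} + 19 = \frac{44217233}{2211289}$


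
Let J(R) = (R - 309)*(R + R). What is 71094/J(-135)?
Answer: 11849/19980 ≈ 0.59304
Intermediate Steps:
J(R) = 2*R*(-309 + R) (J(R) = (-309 + R)*(2*R) = 2*R*(-309 + R))
71094/J(-135) = 71094/((2*(-135)*(-309 - 135))) = 71094/((2*(-135)*(-444))) = 71094/119880 = 71094*(1/119880) = 11849/19980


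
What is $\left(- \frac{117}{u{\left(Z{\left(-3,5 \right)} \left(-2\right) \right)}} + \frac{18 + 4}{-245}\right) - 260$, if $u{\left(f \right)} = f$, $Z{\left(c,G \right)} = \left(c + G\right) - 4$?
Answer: $- \frac{283553}{980} \approx -289.34$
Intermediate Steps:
$Z{\left(c,G \right)} = -4 + G + c$ ($Z{\left(c,G \right)} = \left(G + c\right) - 4 = -4 + G + c$)
$\left(- \frac{117}{u{\left(Z{\left(-3,5 \right)} \left(-2\right) \right)}} + \frac{18 + 4}{-245}\right) - 260 = \left(- \frac{117}{\left(-4 + 5 - 3\right) \left(-2\right)} + \frac{18 + 4}{-245}\right) - 260 = \left(- \frac{117}{\left(-2\right) \left(-2\right)} + 22 \left(- \frac{1}{245}\right)\right) - 260 = \left(- \frac{117}{4} - \frac{22}{245}\right) - 260 = - \frac{28753}{980} - 260 = - \frac{283553}{980}$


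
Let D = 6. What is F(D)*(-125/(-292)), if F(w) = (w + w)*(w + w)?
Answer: 4500/73 ≈ 61.644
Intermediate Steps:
F(w) = 4*w² (F(w) = (2*w)*(2*w) = 4*w²)
F(D)*(-125/(-292)) = (4*6²)*(-125/(-292)) = (4*36)*(-125*(-1/292)) = 144*(125/292) = 4500/73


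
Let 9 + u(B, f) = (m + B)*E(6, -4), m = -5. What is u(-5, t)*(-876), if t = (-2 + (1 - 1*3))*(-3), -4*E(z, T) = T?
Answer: 16644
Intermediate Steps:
E(z, T) = -T/4
t = 12 (t = (-2 + (1 - 3))*(-3) = (-2 - 2)*(-3) = -4*(-3) = 12)
u(B, f) = -14 + B (u(B, f) = -9 + (-5 + B)*(-¼*(-4)) = -9 + (-5 + B)*1 = -9 + (-5 + B) = -14 + B)
u(-5, t)*(-876) = (-14 - 5)*(-876) = -19*(-876) = 16644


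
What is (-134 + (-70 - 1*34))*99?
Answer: -23562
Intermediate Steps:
(-134 + (-70 - 1*34))*99 = (-134 + (-70 - 34))*99 = (-134 - 104)*99 = -238*99 = -23562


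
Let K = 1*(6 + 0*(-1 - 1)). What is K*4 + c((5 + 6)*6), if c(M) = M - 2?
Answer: 88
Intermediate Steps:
K = 6 (K = 1*(6 + 0*(-2)) = 1*(6 + 0) = 1*6 = 6)
c(M) = -2 + M
K*4 + c((5 + 6)*6) = 6*4 + (-2 + (5 + 6)*6) = 24 + (-2 + 11*6) = 24 + (-2 + 66) = 24 + 64 = 88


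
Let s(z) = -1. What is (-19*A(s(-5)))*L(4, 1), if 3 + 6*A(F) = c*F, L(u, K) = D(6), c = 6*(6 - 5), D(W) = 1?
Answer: 57/2 ≈ 28.500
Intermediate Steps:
c = 6 (c = 6*1 = 6)
L(u, K) = 1
A(F) = -1/2 + F (A(F) = -1/2 + (6*F)/6 = -1/2 + F)
(-19*A(s(-5)))*L(4, 1) = -19*(-1/2 - 1)*1 = -19*(-3/2)*1 = (57/2)*1 = 57/2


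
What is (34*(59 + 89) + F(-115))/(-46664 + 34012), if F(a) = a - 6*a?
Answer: -5607/12652 ≈ -0.44317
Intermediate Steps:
F(a) = -5*a
(34*(59 + 89) + F(-115))/(-46664 + 34012) = (34*(59 + 89) - 5*(-115))/(-46664 + 34012) = (34*148 + 575)/(-12652) = (5032 + 575)*(-1/12652) = 5607*(-1/12652) = -5607/12652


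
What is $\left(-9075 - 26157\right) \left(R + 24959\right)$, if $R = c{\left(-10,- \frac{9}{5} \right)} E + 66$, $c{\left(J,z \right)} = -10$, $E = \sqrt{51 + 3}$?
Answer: $-881680800 + 1056960 \sqrt{6} \approx -8.7909 \cdot 10^{8}$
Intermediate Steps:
$E = 3 \sqrt{6}$ ($E = \sqrt{54} = 3 \sqrt{6} \approx 7.3485$)
$R = 66 - 30 \sqrt{6}$ ($R = - 10 \cdot 3 \sqrt{6} + 66 = - 30 \sqrt{6} + 66 = 66 - 30 \sqrt{6} \approx -7.4847$)
$\left(-9075 - 26157\right) \left(R + 24959\right) = \left(-9075 - 26157\right) \left(\left(66 - 30 \sqrt{6}\right) + 24959\right) = - 35232 \left(25025 - 30 \sqrt{6}\right) = -881680800 + 1056960 \sqrt{6}$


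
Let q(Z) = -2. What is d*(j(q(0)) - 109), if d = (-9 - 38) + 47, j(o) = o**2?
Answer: 0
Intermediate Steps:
d = 0 (d = -47 + 47 = 0)
d*(j(q(0)) - 109) = 0*((-2)**2 - 109) = 0*(4 - 109) = 0*(-105) = 0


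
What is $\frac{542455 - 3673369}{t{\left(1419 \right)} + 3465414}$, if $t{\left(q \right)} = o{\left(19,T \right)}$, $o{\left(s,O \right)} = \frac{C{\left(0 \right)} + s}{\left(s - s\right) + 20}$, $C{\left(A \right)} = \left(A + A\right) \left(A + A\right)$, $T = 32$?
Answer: $- \frac{62618280}{69308299} \approx -0.90347$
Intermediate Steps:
$C{\left(A \right)} = 4 A^{2}$ ($C{\left(A \right)} = 2 A 2 A = 4 A^{2}$)
$o{\left(s,O \right)} = \frac{s}{20}$ ($o{\left(s,O \right)} = \frac{4 \cdot 0^{2} + s}{\left(s - s\right) + 20} = \frac{4 \cdot 0 + s}{0 + 20} = \frac{0 + s}{20} = s \frac{1}{20} = \frac{s}{20}$)
$t{\left(q \right)} = \frac{19}{20}$ ($t{\left(q \right)} = \frac{1}{20} \cdot 19 = \frac{19}{20}$)
$\frac{542455 - 3673369}{t{\left(1419 \right)} + 3465414} = \frac{542455 - 3673369}{\frac{19}{20} + 3465414} = - \frac{3130914}{\frac{69308299}{20}} = \left(-3130914\right) \frac{20}{69308299} = - \frac{62618280}{69308299}$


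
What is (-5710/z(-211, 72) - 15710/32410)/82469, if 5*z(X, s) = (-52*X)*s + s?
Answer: -666854263/105583885351812 ≈ -6.3159e-6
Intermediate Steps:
z(X, s) = s/5 - 52*X*s/5 (z(X, s) = ((-52*X)*s + s)/5 = (-52*X*s + s)/5 = (s - 52*X*s)/5 = s/5 - 52*X*s/5)
(-5710/z(-211, 72) - 15710/32410)/82469 = (-5710*5/(72*(1 - 52*(-211))) - 15710/32410)/82469 = (-5710*5/(72*(1 + 10972)) - 15710*1/32410)*(1/82469) = (-5710/((⅕)*72*10973) - 1571/3241)*(1/82469) = (-5710/790056/5 - 1571/3241)*(1/82469) = (-5710*5/790056 - 1571/3241)*(1/82469) = (-14275/395028 - 1571/3241)*(1/82469) = -666854263/1280285748*1/82469 = -666854263/105583885351812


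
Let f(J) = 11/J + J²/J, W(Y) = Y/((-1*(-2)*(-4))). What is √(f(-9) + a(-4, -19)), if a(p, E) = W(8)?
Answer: I*√101/3 ≈ 3.35*I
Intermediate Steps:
W(Y) = -Y/8 (W(Y) = Y/((2*(-4))) = Y/(-8) = Y*(-⅛) = -Y/8)
a(p, E) = -1 (a(p, E) = -⅛*8 = -1)
f(J) = J + 11/J (f(J) = 11/J + J = J + 11/J)
√(f(-9) + a(-4, -19)) = √((-9 + 11/(-9)) - 1) = √((-9 + 11*(-⅑)) - 1) = √((-9 - 11/9) - 1) = √(-92/9 - 1) = √(-101/9) = I*√101/3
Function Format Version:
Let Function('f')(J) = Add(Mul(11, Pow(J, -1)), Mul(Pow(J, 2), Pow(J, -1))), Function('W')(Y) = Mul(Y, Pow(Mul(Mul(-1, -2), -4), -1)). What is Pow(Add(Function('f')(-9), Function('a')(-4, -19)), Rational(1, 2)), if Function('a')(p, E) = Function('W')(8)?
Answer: Mul(Rational(1, 3), I, Pow(101, Rational(1, 2))) ≈ Mul(3.3500, I)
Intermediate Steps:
Function('W')(Y) = Mul(Rational(-1, 8), Y) (Function('W')(Y) = Mul(Y, Pow(Mul(2, -4), -1)) = Mul(Y, Pow(-8, -1)) = Mul(Y, Rational(-1, 8)) = Mul(Rational(-1, 8), Y))
Function('a')(p, E) = -1 (Function('a')(p, E) = Mul(Rational(-1, 8), 8) = -1)
Function('f')(J) = Add(J, Mul(11, Pow(J, -1))) (Function('f')(J) = Add(Mul(11, Pow(J, -1)), J) = Add(J, Mul(11, Pow(J, -1))))
Pow(Add(Function('f')(-9), Function('a')(-4, -19)), Rational(1, 2)) = Pow(Add(Add(-9, Mul(11, Pow(-9, -1))), -1), Rational(1, 2)) = Pow(Add(Add(-9, Mul(11, Rational(-1, 9))), -1), Rational(1, 2)) = Pow(Add(Add(-9, Rational(-11, 9)), -1), Rational(1, 2)) = Pow(Add(Rational(-92, 9), -1), Rational(1, 2)) = Pow(Rational(-101, 9), Rational(1, 2)) = Mul(Rational(1, 3), I, Pow(101, Rational(1, 2)))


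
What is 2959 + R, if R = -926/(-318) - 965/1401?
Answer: 219879703/74253 ≈ 2961.2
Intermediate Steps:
R = 165076/74253 (R = -926*(-1/318) - 965*1/1401 = 463/159 - 965/1401 = 165076/74253 ≈ 2.2232)
2959 + R = 2959 + 165076/74253 = 219879703/74253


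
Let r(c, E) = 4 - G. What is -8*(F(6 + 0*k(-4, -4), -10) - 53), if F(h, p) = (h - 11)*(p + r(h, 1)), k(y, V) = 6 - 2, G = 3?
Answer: 64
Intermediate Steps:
k(y, V) = 4
r(c, E) = 1 (r(c, E) = 4 - 1*3 = 4 - 3 = 1)
F(h, p) = (1 + p)*(-11 + h) (F(h, p) = (h - 11)*(p + 1) = (-11 + h)*(1 + p) = (1 + p)*(-11 + h))
-8*(F(6 + 0*k(-4, -4), -10) - 53) = -8*((-11 + (6 + 0*4) - 11*(-10) + (6 + 0*4)*(-10)) - 53) = -8*((-11 + (6 + 0) + 110 + (6 + 0)*(-10)) - 53) = -8*((-11 + 6 + 110 + 6*(-10)) - 53) = -8*((-11 + 6 + 110 - 60) - 53) = -8*(45 - 53) = -8*(-8) = 64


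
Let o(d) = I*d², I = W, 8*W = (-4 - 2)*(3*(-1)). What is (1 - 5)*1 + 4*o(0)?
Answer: -4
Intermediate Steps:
W = 9/4 (W = ((-4 - 2)*(3*(-1)))/8 = (-6*(-3))/8 = (⅛)*18 = 9/4 ≈ 2.2500)
I = 9/4 ≈ 2.2500
o(d) = 9*d²/4
(1 - 5)*1 + 4*o(0) = (1 - 5)*1 + 4*((9/4)*0²) = -4*1 + 4*((9/4)*0) = -4 + 4*0 = -4 + 0 = -4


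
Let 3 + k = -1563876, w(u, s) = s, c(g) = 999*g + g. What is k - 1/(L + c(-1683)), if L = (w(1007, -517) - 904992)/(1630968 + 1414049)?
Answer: -8014511607310533394/5124764516509 ≈ -1.5639e+6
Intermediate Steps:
c(g) = 1000*g
k = -1563879 (k = -3 - 1563876 = -1563879)
L = -905509/3045017 (L = (-517 - 904992)/(1630968 + 1414049) = -905509/3045017 ≈ -0.29737)
k - 1/(L + c(-1683)) = -1563879 - 1/(-905509/3045017 + 1000*(-1683)) = -1563879 - 1/(-905509/3045017 - 1683000) = -1563879 - 1/(-5124764516509/3045017) = -1563879 - 1*(-3045017/5124764516509) = -1563879 + 3045017/5124764516509 = -8014511607310533394/5124764516509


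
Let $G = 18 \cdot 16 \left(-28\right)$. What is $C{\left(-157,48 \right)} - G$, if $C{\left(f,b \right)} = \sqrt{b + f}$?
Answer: $8064 + i \sqrt{109} \approx 8064.0 + 10.44 i$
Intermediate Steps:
$G = -8064$ ($G = 288 \left(-28\right) = -8064$)
$C{\left(-157,48 \right)} - G = \sqrt{48 - 157} - -8064 = \sqrt{-109} + 8064 = i \sqrt{109} + 8064 = 8064 + i \sqrt{109}$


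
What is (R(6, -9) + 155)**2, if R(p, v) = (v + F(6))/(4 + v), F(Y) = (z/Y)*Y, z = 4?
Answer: 24336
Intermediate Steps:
F(Y) = 4 (F(Y) = (4/Y)*Y = 4)
R(p, v) = 1 (R(p, v) = (v + 4)/(4 + v) = (4 + v)/(4 + v) = 1)
(R(6, -9) + 155)**2 = (1 + 155)**2 = 156**2 = 24336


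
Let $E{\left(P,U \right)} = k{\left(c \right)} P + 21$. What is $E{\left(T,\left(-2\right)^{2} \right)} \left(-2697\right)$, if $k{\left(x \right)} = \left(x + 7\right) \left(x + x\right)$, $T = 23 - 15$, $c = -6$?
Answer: $202275$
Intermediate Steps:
$T = 8$
$k{\left(x \right)} = 2 x \left(7 + x\right)$ ($k{\left(x \right)} = \left(7 + x\right) 2 x = 2 x \left(7 + x\right)$)
$E{\left(P,U \right)} = 21 - 12 P$ ($E{\left(P,U \right)} = 2 \left(-6\right) \left(7 - 6\right) P + 21 = 2 \left(-6\right) 1 P + 21 = - 12 P + 21 = 21 - 12 P$)
$E{\left(T,\left(-2\right)^{2} \right)} \left(-2697\right) = \left(21 - 96\right) \left(-2697\right) = \left(-75\right) \left(-2697\right) = 202275$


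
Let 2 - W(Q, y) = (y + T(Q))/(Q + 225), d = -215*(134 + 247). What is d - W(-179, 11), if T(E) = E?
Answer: -1884175/23 ≈ -81921.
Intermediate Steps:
d = -81915 (d = -215*381 = -81915)
W(Q, y) = 2 - (Q + y)/(225 + Q) (W(Q, y) = 2 - (y + Q)/(Q + 225) = 2 - (Q + y)/(225 + Q))
d - W(-179, 11) = -81915 - (450 - 179 - 1*11)/(225 - 179) = -81915 - (450 - 179 - 11)/46 = -81915 - 260/46 = -81915 - 1*130/23 = -81915 - 130/23 = -1884175/23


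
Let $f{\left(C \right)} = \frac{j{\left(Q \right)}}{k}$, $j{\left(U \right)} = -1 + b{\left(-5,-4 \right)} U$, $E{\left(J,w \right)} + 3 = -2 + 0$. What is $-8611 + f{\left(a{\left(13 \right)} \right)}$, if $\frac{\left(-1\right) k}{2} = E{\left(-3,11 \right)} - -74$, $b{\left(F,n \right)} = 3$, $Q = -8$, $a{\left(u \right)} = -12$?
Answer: $- \frac{1188293}{138} \approx -8610.8$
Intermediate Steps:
$E{\left(J,w \right)} = -5$ ($E{\left(J,w \right)} = -3 + \left(-2 + 0\right) = -3 - 2 = -5$)
$j{\left(U \right)} = -1 + 3 U$
$k = -138$ ($k = - 2 \left(-5 - -74\right) = - 2 \left(-5 + 74\right) = \left(-2\right) 69 = -138$)
$f{\left(C \right)} = \frac{25}{138}$ ($f{\left(C \right)} = \frac{-1 + 3 \left(-8\right)}{-138} = \left(-1 - 24\right) \left(- \frac{1}{138}\right) = \left(-25\right) \left(- \frac{1}{138}\right) = \frac{25}{138}$)
$-8611 + f{\left(a{\left(13 \right)} \right)} = -8611 + \frac{25}{138} = - \frac{1188293}{138}$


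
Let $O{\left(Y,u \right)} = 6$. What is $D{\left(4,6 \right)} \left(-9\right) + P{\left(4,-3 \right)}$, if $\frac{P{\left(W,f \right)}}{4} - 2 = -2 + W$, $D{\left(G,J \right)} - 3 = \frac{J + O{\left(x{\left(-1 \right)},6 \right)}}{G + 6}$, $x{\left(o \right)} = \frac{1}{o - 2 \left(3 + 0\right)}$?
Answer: $- \frac{109}{5} \approx -21.8$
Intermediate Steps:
$x{\left(o \right)} = \frac{1}{-6 + o}$ ($x{\left(o \right)} = \frac{1}{o - 6} = \frac{1}{-6 + o}$)
$D{\left(G,J \right)} = 3 + \frac{6 + J}{6 + G}$ ($D{\left(G,J \right)} = 3 + \frac{J + 6}{G + 6} = 3 + \frac{6 + J}{6 + G}$)
$P{\left(W,f \right)} = 4 W$ ($P{\left(W,f \right)} = 8 + 4 \left(-2 + W\right) = 8 + \left(-8 + 4 W\right) = 4 W$)
$D{\left(4,6 \right)} \left(-9\right) + P{\left(4,-3 \right)} = \frac{24 + 6 + 3 \cdot 4}{6 + 4} \left(-9\right) + 4 \cdot 4 = \frac{24 + 6 + 12}{10} \left(-9\right) + 16 = \frac{1}{10} \cdot 42 \left(-9\right) + 16 = \frac{21}{5} \left(-9\right) + 16 = - \frac{189}{5} + 16 = - \frac{109}{5}$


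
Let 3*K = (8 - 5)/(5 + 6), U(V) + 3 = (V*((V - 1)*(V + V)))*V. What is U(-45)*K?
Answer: 8383497/11 ≈ 7.6214e+5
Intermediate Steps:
U(V) = -3 + 2*V³*(-1 + V) (U(V) = -3 + (V*((V - 1)*(V + V)))*V = -3 + (V*((-1 + V)*(2*V)))*V = -3 + (V*(2*V*(-1 + V)))*V = -3 + (2*V²*(-1 + V))*V = -3 + 2*V³*(-1 + V))
K = 1/11 (K = ((8 - 5)/(5 + 6))/3 = (3/11)/3 = (3*(1/11))/3 = (⅓)*(3/11) = 1/11 ≈ 0.090909)
U(-45)*K = (-3 - 2*(-45)³ + 2*(-45)⁴)*(1/11) = (-3 - 2*(-91125) + 2*4100625)*(1/11) = (-3 + 182250 + 8201250)*(1/11) = 8383497*(1/11) = 8383497/11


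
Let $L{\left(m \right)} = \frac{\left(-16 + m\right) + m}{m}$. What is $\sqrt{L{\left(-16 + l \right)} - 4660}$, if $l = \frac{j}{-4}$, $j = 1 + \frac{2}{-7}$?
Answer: $\frac{i \sqrt{955660578}}{453} \approx 68.242 i$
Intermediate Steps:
$j = \frac{5}{7}$ ($j = 1 + 2 \left(- \frac{1}{7}\right) = 1 - \frac{2}{7} = \frac{5}{7} \approx 0.71429$)
$l = - \frac{5}{28}$ ($l = \frac{5}{7 \left(-4\right)} = \frac{5}{7} \left(- \frac{1}{4}\right) = - \frac{5}{28} \approx -0.17857$)
$L{\left(m \right)} = \frac{-16 + 2 m}{m}$
$\sqrt{L{\left(-16 + l \right)} - 4660} = \sqrt{\left(2 - \frac{16}{-16 - \frac{5}{28}}\right) - 4660} = \sqrt{\left(2 - \frac{16}{- \frac{453}{28}}\right) - 4660} = \sqrt{\left(2 - - \frac{448}{453}\right) - 4660} = \sqrt{\left(2 + \frac{448}{453}\right) - 4660} = \sqrt{\frac{1354}{453} - 4660} = \sqrt{- \frac{2109626}{453}} = \frac{i \sqrt{955660578}}{453}$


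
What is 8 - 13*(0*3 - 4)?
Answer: 60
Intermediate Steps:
8 - 13*(0*3 - 4) = 8 - 13*(0 - 4) = 8 - 13*(-4) = 8 + 52 = 60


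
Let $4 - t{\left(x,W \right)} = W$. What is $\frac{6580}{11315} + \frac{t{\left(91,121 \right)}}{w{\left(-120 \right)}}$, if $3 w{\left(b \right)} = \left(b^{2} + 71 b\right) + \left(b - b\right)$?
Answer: $\frac{2314589}{4435480} \approx 0.52184$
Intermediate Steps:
$w{\left(b \right)} = \frac{b^{2}}{3} + \frac{71 b}{3}$ ($w{\left(b \right)} = \frac{\left(b^{2} + 71 b\right) + \left(b - b\right)}{3} = \frac{\left(b^{2} + 71 b\right) + 0}{3} = \frac{b^{2} + 71 b}{3} = \frac{b^{2}}{3} + \frac{71 b}{3}$)
$t{\left(x,W \right)} = 4 - W$
$\frac{6580}{11315} + \frac{t{\left(91,121 \right)}}{w{\left(-120 \right)}} = \frac{6580}{11315} + \frac{4 - 121}{\frac{1}{3} \left(-120\right) \left(71 - 120\right)} = 6580 \cdot \frac{1}{11315} + \frac{4 - 121}{\frac{1}{3} \left(-120\right) \left(-49\right)} = \frac{1316}{2263} - \frac{117}{1960} = \frac{2314589}{4435480}$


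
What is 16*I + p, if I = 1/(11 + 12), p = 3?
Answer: 85/23 ≈ 3.6957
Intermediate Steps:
I = 1/23 ≈ 0.043478
16*I + p = 16*(1/23) + 3 = 16/23 + 3 = 85/23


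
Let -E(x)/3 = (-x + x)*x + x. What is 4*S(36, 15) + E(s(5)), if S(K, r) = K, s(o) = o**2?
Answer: 69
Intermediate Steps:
E(x) = -3*x (E(x) = -3*((-x + x)*x + x) = -3*(0*x + x) = -3*(0 + x) = -3*x)
4*S(36, 15) + E(s(5)) = 4*36 - 3*5**2 = 144 - 3*25 = 144 - 75 = 69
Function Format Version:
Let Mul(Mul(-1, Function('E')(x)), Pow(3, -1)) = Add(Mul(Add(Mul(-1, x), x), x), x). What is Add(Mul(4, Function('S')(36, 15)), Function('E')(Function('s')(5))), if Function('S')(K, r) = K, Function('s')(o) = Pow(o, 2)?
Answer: 69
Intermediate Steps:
Function('E')(x) = Mul(-3, x) (Function('E')(x) = Mul(-3, Add(Mul(Add(Mul(-1, x), x), x), x)) = Mul(-3, Add(Mul(0, x), x)) = Mul(-3, Add(0, x)) = Mul(-3, x))
Add(Mul(4, Function('S')(36, 15)), Function('E')(Function('s')(5))) = Add(Mul(4, 36), Mul(-3, Pow(5, 2))) = Add(144, Mul(-3, 25)) = Add(144, -75) = 69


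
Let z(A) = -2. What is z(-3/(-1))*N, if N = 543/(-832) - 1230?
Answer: 1023903/416 ≈ 2461.3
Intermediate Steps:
N = -1023903/832 (N = 543*(-1/832) - 1230 = -543/832 - 1230 = -1023903/832 ≈ -1230.7)
z(-3/(-1))*N = -2*(-1023903/832) = 1023903/416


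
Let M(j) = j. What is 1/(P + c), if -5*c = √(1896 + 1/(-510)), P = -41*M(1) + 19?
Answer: -280500/5204041 + 5*√493149090/5204041 ≈ -0.032564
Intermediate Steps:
P = -22 (P = -41*1 + 19 = -41 + 19 = -22)
c = -√493149090/2550 (c = -√(1896 + 1/(-510))/5 = -√(1896 - 1/510)/5 = -√493149090/2550 ≈ -8.7086)
1/(P + c) = 1/(-22 - √493149090/2550)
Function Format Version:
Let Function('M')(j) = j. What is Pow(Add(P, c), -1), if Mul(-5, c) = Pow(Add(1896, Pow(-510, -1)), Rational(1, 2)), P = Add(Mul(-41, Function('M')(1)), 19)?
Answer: Add(Rational(-280500, 5204041), Mul(Rational(5, 5204041), Pow(493149090, Rational(1, 2)))) ≈ -0.032564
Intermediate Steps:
P = -22 (P = Add(Mul(-41, 1), 19) = Add(-41, 19) = -22)
c = Mul(Rational(-1, 2550), Pow(493149090, Rational(1, 2))) (c = Mul(Rational(-1, 5), Pow(Add(1896, Pow(-510, -1)), Rational(1, 2))) = Mul(Rational(-1, 5), Pow(Add(1896, Rational(-1, 510)), Rational(1, 2))) = Mul(Rational(-1, 5), Pow(Rational(966959, 510), Rational(1, 2))) = Mul(Rational(-1, 5), Mul(Rational(1, 510), Pow(493149090, Rational(1, 2)))) = Mul(Rational(-1, 2550), Pow(493149090, Rational(1, 2))) ≈ -8.7086)
Pow(Add(P, c), -1) = Pow(Add(-22, Mul(Rational(-1, 2550), Pow(493149090, Rational(1, 2)))), -1)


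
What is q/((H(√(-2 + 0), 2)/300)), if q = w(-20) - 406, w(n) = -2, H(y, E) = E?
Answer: -61200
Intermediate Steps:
q = -408 (q = -2 - 406 = -408)
q/((H(√(-2 + 0), 2)/300)) = -408/(2/300) = -408/(2*(1/300)) = -408/1/150 = -408*150 = -61200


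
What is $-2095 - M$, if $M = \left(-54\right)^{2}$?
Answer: $-5011$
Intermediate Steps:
$M = 2916$
$-2095 - M = -2095 - 2916 = -5011$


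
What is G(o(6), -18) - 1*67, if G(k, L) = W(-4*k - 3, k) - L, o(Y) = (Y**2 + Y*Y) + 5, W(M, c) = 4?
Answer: -45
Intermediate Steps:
o(Y) = 5 + 2*Y**2 (o(Y) = (Y**2 + Y**2) + 5 = 2*Y**2 + 5 = 5 + 2*Y**2)
G(k, L) = 4 - L
G(o(6), -18) - 1*67 = (4 - 1*(-18)) - 1*67 = (4 + 18) - 67 = 22 - 67 = -45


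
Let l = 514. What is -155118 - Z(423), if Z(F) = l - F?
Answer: -155209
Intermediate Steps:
Z(F) = 514 - F
-155118 - Z(423) = -155118 - (514 - 1*423) = -155118 - (514 - 423) = -155118 - 1*91 = -155118 - 91 = -155209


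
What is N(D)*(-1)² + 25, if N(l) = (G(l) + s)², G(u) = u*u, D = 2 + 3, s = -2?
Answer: 554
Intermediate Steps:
D = 5
G(u) = u²
N(l) = (-2 + l²)² (N(l) = (l² - 2)² = (-2 + l²)²)
N(D)*(-1)² + 25 = (-2 + 5²)²*(-1)² + 25 = (-2 + 25)²*1 + 25 = 23²*1 + 25 = 529*1 + 25 = 529 + 25 = 554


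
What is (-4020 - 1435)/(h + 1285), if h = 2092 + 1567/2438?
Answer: -13299290/8234693 ≈ -1.6150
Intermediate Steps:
h = 5101863/2438 (h = 2092 + 1567*(1/2438) = 2092 + 1567/2438 = 5101863/2438 ≈ 2092.6)
(-4020 - 1435)/(h + 1285) = (-4020 - 1435)/(5101863/2438 + 1285) = -5455/8234693/2438 = -5455*2438/8234693 = -13299290/8234693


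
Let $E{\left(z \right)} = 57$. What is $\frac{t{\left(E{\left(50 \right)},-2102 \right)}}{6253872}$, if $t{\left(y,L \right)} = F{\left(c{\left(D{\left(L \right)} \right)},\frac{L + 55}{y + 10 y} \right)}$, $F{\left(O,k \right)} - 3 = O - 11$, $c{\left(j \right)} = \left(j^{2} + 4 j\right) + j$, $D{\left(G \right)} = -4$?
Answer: $- \frac{1}{521156} \approx -1.9188 \cdot 10^{-6}$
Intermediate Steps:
$c{\left(j \right)} = j^{2} + 5 j$
$F{\left(O,k \right)} = -8 + O$ ($F{\left(O,k \right)} = 3 + \left(O - 11\right) = 3 + \left(-11 + O\right) = -8 + O$)
$t{\left(y,L \right)} = -12$ ($t{\left(y,L \right)} = -8 - 4 \left(5 - 4\right) = -8 - 4 = -12$)
$\frac{t{\left(E{\left(50 \right)},-2102 \right)}}{6253872} = - \frac{12}{6253872} = \left(-12\right) \frac{1}{6253872} = - \frac{1}{521156}$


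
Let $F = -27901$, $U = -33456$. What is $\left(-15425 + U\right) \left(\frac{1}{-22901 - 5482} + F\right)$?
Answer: $\frac{38709552340004}{28383} \approx 1.3638 \cdot 10^{9}$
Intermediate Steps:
$\left(-15425 + U\right) \left(\frac{1}{-22901 - 5482} + F\right) = \left(-15425 - 33456\right) \left(\frac{1}{-22901 - 5482} - 27901\right) = - 48881 \left(\frac{1}{-28383} - 27901\right) = - 48881 \left(- \frac{1}{28383} - 27901\right) = \left(-48881\right) \left(- \frac{791914084}{28383}\right) = \frac{38709552340004}{28383}$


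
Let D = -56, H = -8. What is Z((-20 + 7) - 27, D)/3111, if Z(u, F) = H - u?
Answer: 32/3111 ≈ 0.010286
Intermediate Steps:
Z(u, F) = -8 - u
Z((-20 + 7) - 27, D)/3111 = (-8 - ((-20 + 7) - 27))/3111 = (-8 - (-13 - 27))*(1/3111) = (-8 - 1*(-40))*(1/3111) = (-8 + 40)*(1/3111) = 32*(1/3111) = 32/3111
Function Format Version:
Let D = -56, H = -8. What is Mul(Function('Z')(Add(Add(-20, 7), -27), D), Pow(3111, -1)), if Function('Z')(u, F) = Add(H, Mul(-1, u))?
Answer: Rational(32, 3111) ≈ 0.010286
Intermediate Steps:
Function('Z')(u, F) = Add(-8, Mul(-1, u))
Mul(Function('Z')(Add(Add(-20, 7), -27), D), Pow(3111, -1)) = Mul(Add(-8, Mul(-1, Add(Add(-20, 7), -27))), Pow(3111, -1)) = Mul(Add(-8, Mul(-1, Add(-13, -27))), Rational(1, 3111)) = Mul(Add(-8, Mul(-1, -40)), Rational(1, 3111)) = Mul(Add(-8, 40), Rational(1, 3111)) = Mul(32, Rational(1, 3111)) = Rational(32, 3111)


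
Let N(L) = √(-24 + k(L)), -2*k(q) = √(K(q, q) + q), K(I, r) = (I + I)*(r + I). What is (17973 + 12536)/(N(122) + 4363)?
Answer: 30509/(4363 + I*√(24 + √59658/2)) ≈ 6.9926 - 0.019374*I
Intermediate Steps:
K(I, r) = 2*I*(I + r) (K(I, r) = (2*I)*(I + r) = 2*I*(I + r))
k(q) = -√(q + 4*q²)/2 (k(q) = -√(2*q*(q + q) + q)/2 = -√(2*q*(2*q) + q)/2 = -√(4*q² + q)/2 = -√(q + 4*q²)/2)
N(L) = √(-24 - √(L*(1 + 4*L))/2)
(17973 + 12536)/(N(122) + 4363) = (17973 + 12536)/(√(-96 - 2*√122*√(1 + 4*122))/2 + 4363) = 30509/(√(-96 - 2*√122*√(1 + 488))/2 + 4363) = 30509/(√(-96 - 2*√59658)/2 + 4363) = 30509/(4363 + √(-96 - 2*√59658)/2)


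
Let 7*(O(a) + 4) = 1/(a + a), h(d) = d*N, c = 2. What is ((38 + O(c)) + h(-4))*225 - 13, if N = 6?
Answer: 62861/28 ≈ 2245.0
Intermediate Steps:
h(d) = 6*d (h(d) = d*6 = 6*d)
O(a) = -4 + 1/(14*a) (O(a) = -4 + 1/(7*(a + a)) = -4 + 1/(7*((2*a))) = -4 + (1/(2*a))/7 = -4 + 1/(14*a))
((38 + O(c)) + h(-4))*225 - 13 = ((38 + (-4 + (1/14)/2)) + 6*(-4))*225 - 13 = ((38 + (-4 + (1/14)*(1/2))) - 24)*225 - 13 = ((38 + (-4 + 1/28)) - 24)*225 - 13 = ((38 - 111/28) - 24)*225 - 13 = (953/28 - 24)*225 - 13 = (281/28)*225 - 13 = 63225/28 - 13 = 62861/28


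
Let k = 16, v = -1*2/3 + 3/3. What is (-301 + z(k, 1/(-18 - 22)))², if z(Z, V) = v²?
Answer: 7333264/81 ≈ 90534.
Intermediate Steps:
v = ⅓ (v = -2*⅓ + 3*(⅓) = -⅔ + 1 = ⅓ ≈ 0.33333)
z(Z, V) = ⅑ (z(Z, V) = (⅓)² = ⅑)
(-301 + z(k, 1/(-18 - 22)))² = (-301 + ⅑)² = (-2708/9)² = 7333264/81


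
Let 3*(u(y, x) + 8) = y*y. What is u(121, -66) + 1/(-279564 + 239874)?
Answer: 193382909/39690 ≈ 4872.3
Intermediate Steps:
u(y, x) = -8 + y²/3 (u(y, x) = -8 + (y*y)/3 = -8 + y²/3)
u(121, -66) + 1/(-279564 + 239874) = (-8 + (⅓)*121²) + 1/(-279564 + 239874) = (-8 + (⅓)*14641) + 1/(-39690) = (-8 + 14641/3) - 1/39690 = 14617/3 - 1/39690 = 193382909/39690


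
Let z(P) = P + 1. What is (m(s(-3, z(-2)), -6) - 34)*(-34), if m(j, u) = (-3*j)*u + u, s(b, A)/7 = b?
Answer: 14212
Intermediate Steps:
z(P) = 1 + P
s(b, A) = 7*b
m(j, u) = u - 3*j*u (m(j, u) = -3*j*u + u = u - 3*j*u)
(m(s(-3, z(-2)), -6) - 34)*(-34) = (-6*(1 - 21*(-3)) - 34)*(-34) = (-6*(1 - 3*(-21)) - 34)*(-34) = (-6*(1 + 63) - 34)*(-34) = (-6*64 - 34)*(-34) = (-384 - 34)*(-34) = -418*(-34) = 14212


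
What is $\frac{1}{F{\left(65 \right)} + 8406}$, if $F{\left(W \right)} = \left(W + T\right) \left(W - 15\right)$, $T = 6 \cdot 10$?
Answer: $\frac{1}{14656} \approx 6.8231 \cdot 10^{-5}$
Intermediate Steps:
$T = 60$
$F{\left(W \right)} = \left(-15 + W\right) \left(60 + W\right)$ ($F{\left(W \right)} = \left(W + 60\right) \left(W - 15\right) = \left(60 + W\right) \left(-15 + W\right) = \left(-15 + W\right) \left(60 + W\right)$)
$\frac{1}{F{\left(65 \right)} + 8406} = \frac{1}{\left(-900 + 65^{2} + 45 \cdot 65\right) + 8406} = \frac{1}{\left(-900 + 4225 + 2925\right) + 8406} = \frac{1}{6250 + 8406} = \frac{1}{14656}$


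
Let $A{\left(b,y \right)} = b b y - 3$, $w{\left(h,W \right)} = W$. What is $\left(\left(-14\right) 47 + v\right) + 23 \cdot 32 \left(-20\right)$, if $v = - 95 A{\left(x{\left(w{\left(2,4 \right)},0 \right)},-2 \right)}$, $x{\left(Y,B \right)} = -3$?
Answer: $-13383$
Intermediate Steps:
$A{\left(b,y \right)} = -3 + y b^{2}$ ($A{\left(b,y \right)} = b^{2} y - 3 = y b^{2} - 3 = -3 + y b^{2}$)
$v = 1995$ ($v = - 95 \left(-3 - 2 \left(-3\right)^{2}\right) = - 95 \left(-3 - 18\right) = \left(-95\right) \left(-21\right) = 1995$)
$\left(\left(-14\right) 47 + v\right) + 23 \cdot 32 \left(-20\right) = \left(\left(-14\right) 47 + 1995\right) + 23 \cdot 32 \left(-20\right) = \left(-658 + 1995\right) + 736 \left(-20\right) = 1337 - 14720 = -13383$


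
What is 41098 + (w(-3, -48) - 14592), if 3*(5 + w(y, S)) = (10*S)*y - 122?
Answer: 80821/3 ≈ 26940.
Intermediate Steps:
w(y, S) = -137/3 + 10*S*y/3 (w(y, S) = -5 + ((10*S)*y - 122)/3 = -5 + (10*S*y - 122)/3 = -5 + (-122 + 10*S*y)/3 = -5 + (-122/3 + 10*S*y/3) = -137/3 + 10*S*y/3)
41098 + (w(-3, -48) - 14592) = 41098 + ((-137/3 + (10/3)*(-48)*(-3)) - 14592) = 41098 + ((-137/3 + 480) - 14592) = 41098 + (1303/3 - 14592) = 41098 - 42473/3 = 80821/3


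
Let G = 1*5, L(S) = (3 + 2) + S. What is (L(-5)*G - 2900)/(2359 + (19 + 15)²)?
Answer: -580/703 ≈ -0.82504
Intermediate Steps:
L(S) = 5 + S
G = 5
(L(-5)*G - 2900)/(2359 + (19 + 15)²) = ((5 - 5)*5 - 2900)/(2359 + (19 + 15)²) = (0*5 - 2900)/(2359 + 34²) = (0 - 2900)/(2359 + 1156) = -2900/3515 = -2900*1/3515 = -580/703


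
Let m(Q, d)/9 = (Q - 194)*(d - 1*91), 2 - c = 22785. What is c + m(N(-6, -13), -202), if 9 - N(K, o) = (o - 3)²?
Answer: 1140134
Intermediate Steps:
N(K, o) = 9 - (-3 + o)² (N(K, o) = 9 - (o - 3)² = 9 - (-3 + o)²)
c = -22783 (c = 2 - 1*22785 = 2 - 22785 = -22783)
m(Q, d) = 9*(-194 + Q)*(-91 + d) (m(Q, d) = 9*((Q - 194)*(d - 1*91)) = 9*((-194 + Q)*(d - 91)) = 9*((-194 + Q)*(-91 + d)) = 9*(-194 + Q)*(-91 + d))
c + m(N(-6, -13), -202) = -22783 + (158886 - 1746*(-202) - (-10647)*(6 - 1*(-13)) + 9*(-13*(6 - 1*(-13)))*(-202)) = -22783 + (158886 + 352692 - (-10647)*(6 + 13) + 9*(-13*(6 + 13))*(-202)) = -22783 + (158886 + 352692 - (-10647)*19 + 9*(-13*19)*(-202)) = -22783 + (158886 + 352692 - 819*(-247) + 9*(-247)*(-202)) = -22783 + (158886 + 352692 + 202293 + 449046) = -22783 + 1162917 = 1140134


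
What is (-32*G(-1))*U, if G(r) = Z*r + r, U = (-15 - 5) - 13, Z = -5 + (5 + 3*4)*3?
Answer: -49632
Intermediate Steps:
Z = 46 (Z = -5 + (5 + 12)*3 = -5 + 17*3 = -5 + 51 = 46)
U = -33 (U = -20 - 13 = -33)
G(r) = 47*r (G(r) = 46*r + r = 47*r)
(-32*G(-1))*U = -1504*(-1)*(-33) = -32*(-47)*(-33) = 1504*(-33) = -49632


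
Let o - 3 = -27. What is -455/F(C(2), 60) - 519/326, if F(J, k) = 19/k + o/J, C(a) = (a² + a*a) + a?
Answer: 353397/1630 ≈ 216.81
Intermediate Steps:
o = -24 (o = 3 - 27 = -24)
C(a) = a + 2*a² (C(a) = (a² + a²) + a = 2*a² + a = a + 2*a²)
F(J, k) = -24/J + 19/k (F(J, k) = 19/k - 24/J = -24/J + 19/k)
-455/F(C(2), 60) - 519/326 = -455/(-24*1/(2*(1 + 2*2)) + 19/60) - 519/326 = -455/(-24*1/(2*(1 + 4)) + 19*(1/60)) - 519*1/326 = -455/(-24/(2*5) + 19/60) - 519/326 = -455/(-24/10 + 19/60) - 519/326 = -455/(-24*⅒ + 19/60) - 519/326 = -455/(-12/5 + 19/60) - 519/326 = -455/(-25/12) - 519/326 = -455*(-12/25) - 519/326 = 1092/5 - 519/326 = 353397/1630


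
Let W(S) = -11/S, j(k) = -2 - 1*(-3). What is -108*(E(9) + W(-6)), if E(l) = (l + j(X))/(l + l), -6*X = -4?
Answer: -258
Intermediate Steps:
X = ⅔ (X = -⅙*(-4) = ⅔ ≈ 0.66667)
j(k) = 1 (j(k) = -2 + 3 = 1)
E(l) = (1 + l)/(2*l) (E(l) = (l + 1)/(l + l) = (1 + l)/((2*l)) = (1 + l)*(1/(2*l)) = (1 + l)/(2*l))
-108*(E(9) + W(-6)) = -108*((½)*(1 + 9)/9 - 11/(-6)) = -108*((½)*(⅑)*10 - 11*(-⅙)) = -108*(5/9 + 11/6) = -108*43/18 = -258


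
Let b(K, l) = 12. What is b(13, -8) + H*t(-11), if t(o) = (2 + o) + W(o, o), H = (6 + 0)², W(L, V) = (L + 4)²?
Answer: 1452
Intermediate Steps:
W(L, V) = (4 + L)²
H = 36 (H = 6² = 36)
t(o) = 2 + o + (4 + o)² (t(o) = (2 + o) + (4 + o)² = 2 + o + (4 + o)²)
b(13, -8) + H*t(-11) = 12 + 36*(2 - 11 + (4 - 11)²) = 12 + 36*(2 - 11 + (-7)²) = 12 + 36*(2 - 11 + 49) = 12 + 36*40 = 12 + 1440 = 1452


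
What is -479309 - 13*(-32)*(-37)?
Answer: -494701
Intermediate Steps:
-479309 - 13*(-32)*(-37) = -479309 + 416*(-37) = -479309 - 15392 = -494701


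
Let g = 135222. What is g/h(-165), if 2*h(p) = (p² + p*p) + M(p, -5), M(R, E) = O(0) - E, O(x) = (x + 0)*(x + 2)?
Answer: 270444/54455 ≈ 4.9664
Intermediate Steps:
O(x) = x*(2 + x)
M(R, E) = -E (M(R, E) = 0*(2 + 0) - E = 0*2 - E = 0 - E = -E)
h(p) = 5/2 + p² (h(p) = ((p² + p*p) - 1*(-5))/2 = ((p² + p²) + 5)/2 = (2*p² + 5)/2 = (5 + 2*p²)/2 = 5/2 + p²)
g/h(-165) = 135222/(5/2 + (-165)²) = 135222/(5/2 + 27225) = 135222/(54455/2) = 135222*(2/54455) = 270444/54455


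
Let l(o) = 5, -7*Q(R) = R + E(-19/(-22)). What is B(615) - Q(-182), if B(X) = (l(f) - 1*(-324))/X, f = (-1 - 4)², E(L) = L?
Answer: -2400109/94710 ≈ -25.342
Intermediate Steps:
f = 25 (f = (-5)² = 25)
Q(R) = -19/154 - R/7 (Q(R) = -(R - 19/(-22))/7 = -(R - 19*(-1/22))/7 = -(R + 19/22)/7 = -(19/22 + R)/7 = -19/154 - R/7)
B(X) = 329/X (B(X) = (5 - 1*(-324))/X = (5 + 324)/X = 329/X)
B(615) - Q(-182) = 329/615 - (-19/154 - ⅐*(-182)) = 329*(1/615) - (-19/154 + 26) = 329/615 - 1*3985/154 = 329/615 - 3985/154 = -2400109/94710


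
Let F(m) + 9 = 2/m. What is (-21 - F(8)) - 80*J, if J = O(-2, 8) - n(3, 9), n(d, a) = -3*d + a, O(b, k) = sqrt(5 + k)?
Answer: -49/4 - 80*sqrt(13) ≈ -300.69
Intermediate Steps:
F(m) = -9 + 2/m
n(d, a) = a - 3*d
J = sqrt(13) (J = sqrt(5 + 8) - (9 - 3*3) = sqrt(13) - (9 - 9) = sqrt(13) - 1*0 = sqrt(13) + 0 = sqrt(13) ≈ 3.6056)
(-21 - F(8)) - 80*J = (-21 - (-9 + 2/8)) - 80*sqrt(13) = (-21 - (-9 + 2*(1/8))) - 80*sqrt(13) = (-21 - (-9 + 1/4)) - 80*sqrt(13) = (-21 - 1*(-35/4)) - 80*sqrt(13) = (-21 + 35/4) - 80*sqrt(13) = -49/4 - 80*sqrt(13)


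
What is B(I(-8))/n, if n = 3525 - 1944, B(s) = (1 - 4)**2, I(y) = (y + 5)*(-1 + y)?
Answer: 3/527 ≈ 0.0056926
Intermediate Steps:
I(y) = (-1 + y)*(5 + y) (I(y) = (5 + y)*(-1 + y) = (-1 + y)*(5 + y))
B(s) = 9 (B(s) = (-3)**2 = 9)
n = 1581
B(I(-8))/n = 9/1581 = 9*(1/1581) = 3/527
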